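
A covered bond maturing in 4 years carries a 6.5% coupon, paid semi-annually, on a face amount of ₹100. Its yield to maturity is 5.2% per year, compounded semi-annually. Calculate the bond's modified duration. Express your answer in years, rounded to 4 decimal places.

3.5059 years

Periodic yield y = 0.026. First find Macaulay duration:
  t   CF        PV=CF/(1+0.026)^t    t·PV
  1         3.25         3.1676         3.1676
  2         3.25         3.0874         6.1747
  3         3.25         3.0091         9.0274
  4         3.25         2.9329        11.7315
  5         3.25         2.8586        14.2928
  6         3.25         2.7861        16.7167
  7         3.25         2.7155        19.0086
  8       103.25        84.0836       672.6686
  Σ                    104.6408       752.7880
P = 104.6408; Macaulay duration = 752.7880 / 104.6408 = 7.19402 half-year periods = 3.59701 years.
Modified duration = D_Mac / (1 + y) = 3.59701 / 1.026 = 3.50586 years.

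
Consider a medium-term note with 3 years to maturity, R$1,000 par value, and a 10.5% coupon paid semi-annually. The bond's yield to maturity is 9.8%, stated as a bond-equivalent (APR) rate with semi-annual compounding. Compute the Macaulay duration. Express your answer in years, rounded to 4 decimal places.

Periodic yield y = 0.049. Discount each cash flow and weight by its period:
  t   CF        PV=CF/(1+0.049)^t    t·PV
  1        52.50        50.0477        50.0477
  2        52.50        47.7099        95.4198
  3        52.50        45.4813       136.4439
  4        52.50        43.3568       173.4273
  5        52.50        41.3316       206.6578
  6     1,052.50       789.8947     4,739.3679
  Σ                  1,017.8219     5,401.3643
Price P = Σ PV = 1,017.8219.
Macaulay duration = Σ(t·PV) / P = 5,401.3643 / 1,017.8219 = 5.30679 half-year periods.
In years: 5.30679 / 2 = 2.65339 years.

2.6534 years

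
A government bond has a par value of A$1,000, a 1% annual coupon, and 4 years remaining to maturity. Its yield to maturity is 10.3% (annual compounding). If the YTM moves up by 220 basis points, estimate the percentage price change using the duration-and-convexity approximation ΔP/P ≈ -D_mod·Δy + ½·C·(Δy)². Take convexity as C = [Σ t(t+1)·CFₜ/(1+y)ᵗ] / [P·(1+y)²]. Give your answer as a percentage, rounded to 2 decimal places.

With y = 0.103:
  t   CF        PV=CF/(1+0.103)^t    t·PV        t(t+1)·PV
  1        10.00         9.0662         9.0662          18.1324
  2        10.00         8.2196        16.4391          49.3174
  3        10.00         7.4520        22.3560          89.4241
  4     1,010.00       682.3691     2,729.4762      13,647.3811
  Σ                    707.1068     2,777.3376      13,804.2550
P = 707.1068; D_Mac = 3.92775 yrs; D_mod = 3.56097 yrs; C = 16.04637.
Duration effect: -3.56097 × (+0.022) = -0.078341
Convexity effect: 0.5 × 16.04637 × (0.022)² = +0.0038832
ΔP/P ≈ -0.078341 + 0.0038832 = -0.074458 = -7.4458%.

-7.45%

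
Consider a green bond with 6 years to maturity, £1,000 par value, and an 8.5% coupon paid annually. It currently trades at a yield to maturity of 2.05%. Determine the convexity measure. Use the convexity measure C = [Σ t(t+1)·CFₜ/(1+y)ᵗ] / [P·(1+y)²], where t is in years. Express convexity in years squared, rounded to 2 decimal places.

With y = 0.0205:
  t   CF        PV=CF/(1+0.0205)^t    t·PV        t(t+1)·PV
  1        85.00        83.2925        83.2925         166.5850
  2        85.00        81.6193       163.2386         489.7158
  3        85.00        79.9797       239.9392         959.7567
  4        85.00        78.3731       313.4923       1,567.4615
  5        85.00        76.7987       383.9935       2,303.9611
  6     1,085.00       960.6201     5,763.7208      40,346.0455
  Σ                  1,360.6834     6,947.6769      45,833.5256
P = 1,360.6834.
Convexity = Σ t(t+1)·PV / [P·(1+y)²] = 45,833.5256 / (1,360.6834 × 1.041420) = 32.34448.

32.34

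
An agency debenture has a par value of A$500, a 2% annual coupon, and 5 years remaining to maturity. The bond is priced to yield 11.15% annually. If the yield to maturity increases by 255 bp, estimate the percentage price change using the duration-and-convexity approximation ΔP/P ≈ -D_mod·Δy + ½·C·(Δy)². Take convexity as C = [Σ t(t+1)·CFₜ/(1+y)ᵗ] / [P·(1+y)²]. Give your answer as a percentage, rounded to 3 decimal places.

With y = 0.1115:
  t   CF        PV=CF/(1+0.1115)^t    t·PV        t(t+1)·PV
  1        10.00         8.9969         8.9969          17.9937
  2        10.00         8.0943        16.1887          48.5660
  3        10.00         7.2824        21.8471          87.3882
  4        10.00         6.5518        26.2073         131.0365
  5       510.00       300.6234     1,503.1172       9,018.7032
  Σ                    331.5488     1,576.3571       9,303.6876
P = 331.5488; D_Mac = 4.75453 yrs; D_mod = 4.27758 yrs; C = 22.71374.
Duration effect: -4.27758 × (+0.0255) = -0.109078
Convexity effect: 0.5 × 22.71374 × (0.0255)² = +0.0073848
ΔP/P ≈ -0.109078 + 0.0073848 = -0.101693 = -10.1693%.

-10.169%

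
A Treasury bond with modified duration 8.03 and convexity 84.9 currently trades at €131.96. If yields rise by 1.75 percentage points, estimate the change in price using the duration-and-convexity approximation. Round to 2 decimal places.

-€16.83

Duration effect: -D_mod·Δy = -8.03 × (+0.0175) = -0.140525
Convexity effect: ½·C·(Δy)² = 0.5 × 84.9 × (0.0175)² = +0.0130003125
ΔP/P ≈ -0.140525 + 0.0130003125 = -0.1275246875
ΔP ≈ 131.96 × (-0.1275246875) = -16.8281577625.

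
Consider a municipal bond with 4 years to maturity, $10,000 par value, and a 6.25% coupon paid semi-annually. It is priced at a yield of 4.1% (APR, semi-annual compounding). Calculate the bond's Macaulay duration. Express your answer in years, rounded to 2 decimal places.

Periodic yield y = 0.0205. Discount each cash flow and weight by its period:
  t   CF        PV=CF/(1+0.0205)^t    t·PV
  1       312.50       306.2224       306.2224
  2       312.50       300.0710       600.1420
  3       312.50       294.0431       882.1293
  4       312.50       288.1363     1,152.5452
  5       312.50       282.3482     1,411.7408
  6       312.50       276.6763     1,660.0578
  7       312.50       271.1184     1,897.8286
  8    10,312.50     8,767.1793    70,137.4345
  Σ                 10,785.7950    78,048.1008
Price P = Σ PV = 10,785.7950.
Macaulay duration = Σ(t·PV) / P = 78,048.1008 / 10,785.7950 = 7.23619 half-year periods.
In years: 7.23619 / 2 = 3.61810 years.

3.62 years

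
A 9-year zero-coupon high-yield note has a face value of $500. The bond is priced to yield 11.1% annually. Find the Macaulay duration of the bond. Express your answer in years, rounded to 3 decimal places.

9.000 years

A zero-coupon bond has a single cash flow at maturity, so its Macaulay duration equals its maturity: 9 years.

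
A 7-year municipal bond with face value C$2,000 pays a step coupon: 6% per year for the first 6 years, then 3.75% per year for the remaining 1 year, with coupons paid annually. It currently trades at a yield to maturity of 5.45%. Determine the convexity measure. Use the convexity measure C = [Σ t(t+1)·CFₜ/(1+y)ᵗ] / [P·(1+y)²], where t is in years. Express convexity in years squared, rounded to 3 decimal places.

40.112

With y = 0.0545:
  t   CF        PV=CF/(1+0.0545)^t    t·PV        t(t+1)·PV
  1       120.00       113.7980       113.7980         227.5960
  2       120.00       107.9166       215.8331         647.4993
  3       120.00       102.3391       307.0172       1,228.0689
  4       120.00        97.0499       388.1994       1,940.9972
  5       120.00        92.0340       460.1700       2,761.0202
  6       120.00        87.2774       523.6643       3,665.6503
  7     2,075.00     1,431.1726    10,018.2082      80,145.6655
  Σ                  2,031.5875    12,026.8903      90,616.4974
P = 2,031.5875.
Convexity = Σ t(t+1)·PV / [P·(1+y)²] = 90,616.4974 / (2,031.5875 × 1.111970) = 40.11239.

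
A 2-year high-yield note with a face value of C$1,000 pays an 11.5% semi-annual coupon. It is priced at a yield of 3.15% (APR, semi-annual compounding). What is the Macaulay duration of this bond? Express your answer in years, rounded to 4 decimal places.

Periodic yield y = 0.01575. Discount each cash flow and weight by its period:
  t   CF        PV=CF/(1+0.01575)^t    t·PV
  1        57.50        56.6084        56.6084
  2        57.50        55.7307       111.4613
  3        57.50        54.8665       164.5995
  4     1,057.50       993.4203     3,973.6814
  Σ                  1,160.6259     4,306.3507
Price P = Σ PV = 1,160.6259.
Macaulay duration = Σ(t·PV) / P = 4,306.3507 / 1,160.6259 = 3.71037 half-year periods.
In years: 3.71037 / 2 = 1.85518 years.

1.8552 years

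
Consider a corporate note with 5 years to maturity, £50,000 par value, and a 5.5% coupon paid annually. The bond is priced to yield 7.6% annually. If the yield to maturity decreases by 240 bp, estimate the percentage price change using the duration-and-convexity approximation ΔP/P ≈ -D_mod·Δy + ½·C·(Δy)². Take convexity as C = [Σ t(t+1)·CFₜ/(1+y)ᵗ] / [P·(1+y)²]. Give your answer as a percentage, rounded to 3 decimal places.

With y = 0.076:
  t   CF        PV=CF/(1+0.076)^t    t·PV        t(t+1)·PV
  1     2,750.00     2,555.7621     2,555.7621       5,111.5242
  2     2,750.00     2,375.2436     4,750.4871      14,251.4614
  3     2,750.00     2,207.4754     6,622.4263      26,489.7052
  4     2,750.00     2,051.5571     8,206.2284      41,031.1420
  5    52,750.00    36,573.0439   182,865.2195   1,097,191.3171
  Σ                 45,763.0821   205,000.1234   1,184,075.1499
P = 45,763.0821; D_Mac = 4.47960 yrs; D_mod = 4.16319 yrs; C = 22.34804.
Duration effect: -4.16319 × (-0.024) = +0.099917
Convexity effect: 0.5 × 22.34804 × (-0.024)² = +0.0064362
ΔP/P ≈ +0.099917 + 0.0064362 = +0.106353 = +10.6353%.

+10.635%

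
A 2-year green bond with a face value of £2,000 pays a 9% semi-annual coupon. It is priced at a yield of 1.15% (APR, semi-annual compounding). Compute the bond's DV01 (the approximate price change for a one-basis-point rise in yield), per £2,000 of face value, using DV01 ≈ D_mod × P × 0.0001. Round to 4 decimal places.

Periodic yield y = 0.00575.
  t   CF        PV=CF/(1+0.00575)^t    t·PV
  1        90.00        89.4855        89.4855
  2        90.00        88.9739       177.9477
  3        90.00        88.4652       265.3956
  4     2,090.00     2,042.6131     8,170.4526
  Σ                  2,309.5376     8,703.2813
P = 2,309.5376; D_Mac = 3.76841 half-year periods = 1.88420 yrs; D_mod = 1.87343 yrs.
DV01 ≈ 1.87343 × 2,309.5376 × 0.0001 = 0.432676.

£0.4327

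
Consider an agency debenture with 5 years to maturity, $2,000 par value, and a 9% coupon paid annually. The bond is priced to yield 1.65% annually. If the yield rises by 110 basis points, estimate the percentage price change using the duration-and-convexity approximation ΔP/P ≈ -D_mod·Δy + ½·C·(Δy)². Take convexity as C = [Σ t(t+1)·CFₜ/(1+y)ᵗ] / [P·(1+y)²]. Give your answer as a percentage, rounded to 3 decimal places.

-4.567%

With y = 0.0165:
  t   CF        PV=CF/(1+0.0165)^t    t·PV        t(t+1)·PV
  1       180.00       177.0782       177.0782         354.1564
  2       180.00       174.2038       348.4077       1,045.2231
  3       180.00       171.3761       514.1284       2,056.5137
  4       180.00       168.5943       674.3773       3,371.8867
  5     2,180.00     2,008.7208    10,043.6040      60,261.6243
  Σ                  2,699.9733    11,757.5957      67,089.4041
P = 2,699.9733; D_Mac = 4.35471 yrs; D_mod = 4.28402 yrs; C = 24.04804.
Duration effect: -4.28402 × (+0.011) = -0.047124
Convexity effect: 0.5 × 24.04804 × (0.011)² = +0.0014549
ΔP/P ≈ -0.047124 + 0.0014549 = -0.045669 = -4.5669%.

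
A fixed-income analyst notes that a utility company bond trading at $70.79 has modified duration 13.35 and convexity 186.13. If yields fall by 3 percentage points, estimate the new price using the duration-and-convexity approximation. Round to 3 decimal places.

$105.071

Duration effect: -D_mod·Δy = -13.35 × (-0.03) = +0.400500
Convexity effect: ½·C·(Δy)² = 0.5 × 186.13 × (-0.03)² = +0.0837585
ΔP/P ≈ +0.400500 + 0.0837585 = +0.4842585
New price ≈ 70.79 × (1 + 0.4842585) = 105.070659215.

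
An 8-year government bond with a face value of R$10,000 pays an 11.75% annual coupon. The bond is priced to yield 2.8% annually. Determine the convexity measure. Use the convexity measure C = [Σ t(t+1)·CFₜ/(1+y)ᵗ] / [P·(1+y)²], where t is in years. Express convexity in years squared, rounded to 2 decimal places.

With y = 0.028:
  t   CF        PV=CF/(1+0.028)^t    t·PV        t(t+1)·PV
  1     1,175.00     1,142.9961     1,142.9961       2,285.9922
  2     1,175.00     1,111.8639     2,223.7278       6,671.1835
  3     1,175.00     1,081.5797     3,244.7391      12,978.9563
  4     1,175.00     1,052.1203     4,208.4813      21,042.4064
  5     1,175.00     1,023.4633     5,117.3167      30,703.9004
  6     1,175.00       995.5869     5,973.5215      41,814.6503
  7     1,175.00       968.4698     6,779.2883      54,234.3065
  8    11,175.00     8,959.8887    71,679.1095     645,111.9859
  Σ                 16,335.9687   100,369.1803     814,843.3814
P = 16,335.9687.
Convexity = Σ t(t+1)·PV / [P·(1+y)²] = 814,843.3814 / (16,335.9687 × 1.056784) = 47.20011.

47.20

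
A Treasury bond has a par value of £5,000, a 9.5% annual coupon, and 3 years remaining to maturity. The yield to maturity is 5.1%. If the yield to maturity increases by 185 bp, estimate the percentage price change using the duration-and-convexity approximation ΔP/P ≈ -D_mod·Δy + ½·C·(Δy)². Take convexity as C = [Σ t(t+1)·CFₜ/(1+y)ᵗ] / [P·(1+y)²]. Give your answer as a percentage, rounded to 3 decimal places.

-4.695%

With y = 0.051:
  t   CF        PV=CF/(1+0.051)^t    t·PV        t(t+1)·PV
  1       475.00       451.9505       451.9505         903.9010
  2       475.00       430.0195       860.0391       2,580.1172
  3     5,475.00     4,716.0237    14,148.0710      56,592.2839
  Σ                  5,597.9937    15,460.0606      60,076.3022
P = 5,597.9937; D_Mac = 2.76171 yrs; D_mod = 2.62770 yrs; C = 9.71550.
Duration effect: -2.62770 × (+0.0185) = -0.048612
Convexity effect: 0.5 × 9.71550 × (0.0185)² = +0.0016626
ΔP/P ≈ -0.048612 + 0.0016626 = -0.046950 = -4.6950%.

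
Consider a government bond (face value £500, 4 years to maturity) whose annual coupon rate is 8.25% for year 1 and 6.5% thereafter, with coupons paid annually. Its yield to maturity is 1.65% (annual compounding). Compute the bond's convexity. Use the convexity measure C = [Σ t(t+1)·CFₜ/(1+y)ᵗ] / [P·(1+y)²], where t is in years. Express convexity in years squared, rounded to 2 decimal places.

With y = 0.0165:
  t   CF        PV=CF/(1+0.0165)^t    t·PV        t(t+1)·PV
  1        41.25        40.5804        40.5804          81.1608
  2        32.50        31.4535        62.9069         188.7208
  3        32.50        30.9429        92.8287         371.3150
  4       532.50       498.7582     1,995.0329       9,975.1647
  Σ                    601.7350     2,191.3491      10,616.3614
P = 601.7350.
Convexity = Σ t(t+1)·PV / [P·(1+y)²] = 10,616.3614 / (601.7350 × 1.033272) = 17.07480.

17.07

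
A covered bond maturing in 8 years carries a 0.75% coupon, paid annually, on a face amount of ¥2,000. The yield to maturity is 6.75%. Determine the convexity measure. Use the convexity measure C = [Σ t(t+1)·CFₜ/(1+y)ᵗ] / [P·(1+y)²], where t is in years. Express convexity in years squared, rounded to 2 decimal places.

With y = 0.0675:
  t   CF        PV=CF/(1+0.0675)^t    t·PV        t(t+1)·PV
  1        15.00        14.0515        14.0515          28.1030
  2        15.00        13.1630        26.3260          78.9781
  3        15.00        12.3307        36.9921         147.9684
  4        15.00        11.5510        46.2040         231.0201
  5        15.00        10.8206        54.1031         324.6184
  6        15.00        10.1364        60.8184         425.7290
  7        15.00         9.4955        66.4682         531.7458
  8     2,015.00     1,194.9012     9,559.2092      86,032.8832
  Σ                  1,276.4499     9,864.1726      87,801.0460
P = 1,276.4499.
Convexity = Σ t(t+1)·PV / [P·(1+y)²] = 87,801.0460 / (1,276.4499 × 1.139556) = 60.36152.

60.36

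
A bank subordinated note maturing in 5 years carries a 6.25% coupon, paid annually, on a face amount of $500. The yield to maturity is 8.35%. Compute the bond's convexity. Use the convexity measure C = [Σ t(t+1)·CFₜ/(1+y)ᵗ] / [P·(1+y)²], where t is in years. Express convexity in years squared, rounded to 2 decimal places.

21.62

With y = 0.0835:
  t   CF        PV=CF/(1+0.0835)^t    t·PV        t(t+1)·PV
  1        31.25        28.8417        28.8417          57.6834
  2        31.25        26.6190        53.2381         159.7142
  3        31.25        24.5676        73.7029         294.8116
  4        31.25        22.6743        90.6973         453.4865
  5       531.25       355.7577     1,778.7887      10,672.7324
  Σ                    458.4604     2,025.2687      11,638.4280
P = 458.4604.
Convexity = Σ t(t+1)·PV / [P·(1+y)²] = 11,638.4280 / (458.4604 × 1.173972) = 21.62393.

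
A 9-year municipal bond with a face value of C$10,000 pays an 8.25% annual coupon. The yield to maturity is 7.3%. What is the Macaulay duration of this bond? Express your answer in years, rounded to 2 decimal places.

Periodic yield y = 0.073. Discount each cash flow and weight by its year:
  t   CF        PV=CF/(1+0.073)^t    t·PV
  1       825.00       768.8723       768.8723
  2       825.00       716.5632     1,433.1264
  3       825.00       667.8129     2,003.4386
  4       825.00       622.3792     2,489.5167
  5       825.00       580.0365     2,900.1826
  6       825.00       540.5746     3,243.4475
  7       825.00       503.7974     3,526.5816
  8       825.00       469.5222     3,756.1780
  9    10,825.00     5,741.5666    51,674.0995
  Σ                 10,611.1249    71,795.4431
Price P = Σ PV = 10,611.1249.
Macaulay duration = Σ(t·PV) / P = 71,795.4431 / 10,611.1249 = 6.76605 years.

6.77 years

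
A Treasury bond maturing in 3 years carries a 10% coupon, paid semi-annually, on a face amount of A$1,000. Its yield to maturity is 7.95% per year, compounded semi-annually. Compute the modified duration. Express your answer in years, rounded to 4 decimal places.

2.5724 years

Periodic yield y = 0.03975. First find Macaulay duration:
  t   CF        PV=CF/(1+0.03975)^t    t·PV
  1        50.00        48.0885        48.0885
  2        50.00        46.2500        92.5001
  3        50.00        44.4819       133.4457
  4        50.00        42.7813       171.1253
  5        50.00        41.1458       205.7289
  6     1,050.00       831.0281     4,986.1688
  Σ                  1,053.7757     5,637.0573
P = 1,053.7757; Macaulay duration = 5,637.0573 / 1,053.7757 = 5.34939 half-year periods = 2.67470 years.
Modified duration = D_Mac / (1 + y) = 2.67470 / 1.03975 = 2.57244 years.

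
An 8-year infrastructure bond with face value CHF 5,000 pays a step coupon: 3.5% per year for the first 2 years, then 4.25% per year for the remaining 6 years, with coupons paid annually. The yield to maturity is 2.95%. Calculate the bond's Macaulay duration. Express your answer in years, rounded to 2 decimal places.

7.07 years

Periodic yield y = 0.0295. Discount each cash flow and weight by its year:
  t   CF        PV=CF/(1+0.0295)^t    t·PV
  1       175.00       169.9854       169.9854
  2       175.00       165.1146       330.2291
  3       212.50       194.7511       584.2532
  4       212.50       189.1706       756.6822
  5       212.50       183.7499       918.7496
  6       212.50       178.4846     1,070.9078
  7       212.50       173.3702     1,213.5915
  8     5,212.50     4,130.8104    33,046.4831
  Σ                  5,385.4368    38,090.8820
Price P = Σ PV = 5,385.4368.
Macaulay duration = Σ(t·PV) / P = 38,090.8820 / 5,385.4368 = 7.07294 years.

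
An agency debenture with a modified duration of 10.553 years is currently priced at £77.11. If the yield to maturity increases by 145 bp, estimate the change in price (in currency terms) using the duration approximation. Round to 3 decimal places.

-£11.799

Duration approximation: ΔP/P ≈ -D_mod · Δy = -10.553 × (+0.0145) = -0.1530185.
ΔP ≈ 77.11 × (-0.1530185) = -11.799256535.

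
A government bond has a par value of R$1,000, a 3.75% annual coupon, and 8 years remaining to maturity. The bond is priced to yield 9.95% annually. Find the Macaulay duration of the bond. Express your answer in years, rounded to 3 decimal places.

Periodic yield y = 0.0995. Discount each cash flow and weight by its year:
  t   CF        PV=CF/(1+0.0995)^t    t·PV
  1        37.50        34.1064        34.1064
  2        37.50        31.0199        62.0399
  3        37.50        28.2128        84.6383
  4        37.50        25.6596       102.6385
  5        37.50        23.3375       116.6877
  6        37.50        21.2256       127.3536
  7        37.50        19.3048       135.1334
  8     1,037.50       485.7650     3,886.1201
  Σ                    668.6317     4,548.7179
Price P = Σ PV = 668.6317.
Macaulay duration = Σ(t·PV) / P = 4,548.7179 / 668.6317 = 6.80303 years.

6.803 years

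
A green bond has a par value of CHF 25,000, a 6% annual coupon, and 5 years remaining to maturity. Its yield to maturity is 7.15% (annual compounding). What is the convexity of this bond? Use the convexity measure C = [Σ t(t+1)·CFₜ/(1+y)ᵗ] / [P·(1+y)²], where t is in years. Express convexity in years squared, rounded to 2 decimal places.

22.33

With y = 0.0715:
  t   CF        PV=CF/(1+0.0715)^t    t·PV        t(t+1)·PV
  1     1,500.00     1,399.9067     1,399.9067       2,799.8133
  2     1,500.00     1,306.4925     2,612.9849       7,838.9548
  3     1,500.00     1,219.3117     3,657.9350      14,631.7401
  4     1,500.00     1,137.9484     4,551.7935      22,758.9674
  5    26,500.00    18,762.2534    93,811.2670     562,867.6018
  Σ                 23,825.9126   106,033.8871     610,897.0774
P = 23,825.9126.
Convexity = Σ t(t+1)·PV / [P·(1+y)²] = 610,897.0774 / (23,825.9126 × 1.148112) = 22.33234.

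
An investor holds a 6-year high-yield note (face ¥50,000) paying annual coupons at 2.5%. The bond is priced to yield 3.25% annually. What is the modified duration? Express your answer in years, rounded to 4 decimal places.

Periodic yield y = 0.0325. First find Macaulay duration:
  t   CF        PV=CF/(1+0.0325)^t    t·PV
  1     1,250.00     1,210.6538     1,210.6538
  2     1,250.00     1,172.5460     2,345.0920
  3     1,250.00     1,135.6378     3,406.9133
  4     1,250.00     1,099.8913     4,399.5652
  5     1,250.00     1,065.2700     5,326.3502
  6    51,250.00    42,301.2799   253,807.6793
  Σ                 47,985.2788   270,496.2538
P = 47,985.2788; Macaulay duration = 270,496.2538 / 47,985.2788 = 5.63707 years.
Modified duration = D_Mac / (1 + y) = 5.63707 / 1.0325 = 5.45963 years.

5.4596 years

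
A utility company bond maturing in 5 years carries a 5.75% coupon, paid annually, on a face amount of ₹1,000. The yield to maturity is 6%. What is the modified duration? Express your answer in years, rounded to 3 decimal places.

4.228 years

Periodic yield y = 0.06. First find Macaulay duration:
  t   CF        PV=CF/(1+0.06)^t    t·PV
  1        57.50        54.2453        54.2453
  2        57.50        51.1748       102.3496
  3        57.50        48.2781       144.8343
  4        57.50        45.5454       182.1815
  5     1,057.50       790.2255     3,951.1276
  Σ                    989.4691     4,434.7383
P = 989.4691; Macaulay duration = 4,434.7383 / 989.4691 = 4.48194 years.
Modified duration = D_Mac / (1 + y) = 4.48194 / 1.06 = 4.22824 years.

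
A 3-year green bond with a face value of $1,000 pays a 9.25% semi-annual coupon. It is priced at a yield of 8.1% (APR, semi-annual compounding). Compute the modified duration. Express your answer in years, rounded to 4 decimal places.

Periodic yield y = 0.0405. First find Macaulay duration:
  t   CF        PV=CF/(1+0.0405)^t    t·PV
  1        46.25        44.4498        44.4498
  2        46.25        42.7196        85.4393
  3        46.25        41.0568       123.1705
  4        46.25        39.4588       157.8350
  5        46.25        37.9229       189.6144
  6     1,046.25       824.4854     4,946.9123
  Σ                  1,030.0933     5,547.4213
P = 1,030.0933; Macaulay duration = 5,547.4213 / 1,030.0933 = 5.38536 half-year periods = 2.69268 years.
Modified duration = D_Mac / (1 + y) = 2.69268 / 1.0405 = 2.58787 years.

2.5879 years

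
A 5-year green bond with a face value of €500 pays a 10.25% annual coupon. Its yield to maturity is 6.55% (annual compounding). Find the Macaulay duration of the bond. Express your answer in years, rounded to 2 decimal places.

4.22 years

Periodic yield y = 0.0655. Discount each cash flow and weight by its year:
  t   CF        PV=CF/(1+0.0655)^t    t·PV
  1        51.25        48.0995        48.0995
  2        51.25        45.1426        90.2853
  3        51.25        42.3676       127.1027
  4        51.25        39.7631       159.0523
  5       551.25       401.4037     2,007.0183
  Σ                    576.7764     2,431.5581
Price P = Σ PV = 576.7764.
Macaulay duration = Σ(t·PV) / P = 2,431.5581 / 576.7764 = 4.21577 years.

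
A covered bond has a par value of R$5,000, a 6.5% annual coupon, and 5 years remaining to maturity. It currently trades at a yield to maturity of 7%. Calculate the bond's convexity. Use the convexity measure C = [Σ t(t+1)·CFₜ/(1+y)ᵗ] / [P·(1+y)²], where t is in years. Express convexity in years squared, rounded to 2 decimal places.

22.18

With y = 0.07:
  t   CF        PV=CF/(1+0.07)^t    t·PV        t(t+1)·PV
  1       325.00       303.7383       303.7383         607.4766
  2       325.00       283.8676       567.7352       1,703.2055
  3       325.00       265.2968       795.8904       3,183.5617
  4       325.00       247.9409       991.7638       4,958.8189
  5     5,325.00     3,796.6514    18,983.2570     113,899.5422
  Σ                  4,897.4951    21,642.3847     124,352.6049
P = 4,897.4951.
Convexity = Σ t(t+1)·PV / [P·(1+y)²] = 124,352.6049 / (4,897.4951 × 1.144900) = 22.17754.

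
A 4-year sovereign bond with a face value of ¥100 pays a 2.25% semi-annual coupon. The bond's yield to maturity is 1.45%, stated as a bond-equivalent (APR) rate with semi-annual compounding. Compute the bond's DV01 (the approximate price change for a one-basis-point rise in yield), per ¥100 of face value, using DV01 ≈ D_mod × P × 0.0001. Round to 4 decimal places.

¥0.0394

Periodic yield y = 0.00725.
  t   CF        PV=CF/(1+0.00725)^t    t·PV
  1        1.125         1.1169         1.1169
  2        1.125         1.1089         2.2177
  3        1.125         1.1009         3.3026
  4        1.125         1.0930         4.3718
  5        1.125         1.0851         5.4255
  6        1.125         1.0773         6.4637
  7        1.125         1.0695         7.4867
  8      101.125        95.4466       763.5726
  Σ                    103.0981       793.9575
P = 103.0981; D_Mac = 7.70099 half-year periods = 3.85050 yrs; D_mod = 3.82278 yrs.
DV01 ≈ 3.82278 × 103.0981 × 0.0001 = 0.039412.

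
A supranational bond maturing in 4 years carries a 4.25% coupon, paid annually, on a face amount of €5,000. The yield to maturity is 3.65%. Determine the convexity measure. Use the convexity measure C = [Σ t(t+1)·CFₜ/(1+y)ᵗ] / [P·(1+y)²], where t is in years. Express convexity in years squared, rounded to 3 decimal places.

With y = 0.0365:
  t   CF        PV=CF/(1+0.0365)^t    t·PV        t(t+1)·PV
  1       212.50       205.0169       205.0169         410.0338
  2       212.50       197.7973       395.5946       1,186.7837
  3       212.50       190.8319       572.4958       2,289.9830
  4     5,212.50     4,516.1550    18,064.6201      90,323.1007
  Σ                  5,109.8011    19,237.7273      94,209.9012
P = 5,109.8011.
Convexity = Σ t(t+1)·PV / [P·(1+y)²] = 94,209.9012 / (5,109.8011 × 1.074332) = 17.16145.

17.161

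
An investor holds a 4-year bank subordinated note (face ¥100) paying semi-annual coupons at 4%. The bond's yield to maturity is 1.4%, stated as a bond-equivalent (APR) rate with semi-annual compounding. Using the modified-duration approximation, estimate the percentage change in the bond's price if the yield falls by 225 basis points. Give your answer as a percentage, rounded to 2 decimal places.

+8.38%

Periodic yield y = 0.007. Modified duration first:
  t   CF        PV=CF/(1+0.007)^t    t·PV
  1         2.00         1.9861         1.9861
  2         2.00         1.9723         3.9446
  3         2.00         1.9586         5.8757
  4         2.00         1.9450         7.7799
  5         2.00         1.9314         9.6572
  6         2.00         1.9180        11.5081
  7         2.00         1.9047        13.3328
  8       102.00        96.4638       771.7105
  Σ                    110.0799       825.7949
P = 110.0799; D_Mac = 7.50178 half-year periods = 3.75089 yrs; D_mod = 3.75089/(1+0.007) = 3.72482 yrs.
ΔP/P ≈ -D_mod · Δy = -3.72482 × (-0.0225) = +0.083808 = +8.3808%.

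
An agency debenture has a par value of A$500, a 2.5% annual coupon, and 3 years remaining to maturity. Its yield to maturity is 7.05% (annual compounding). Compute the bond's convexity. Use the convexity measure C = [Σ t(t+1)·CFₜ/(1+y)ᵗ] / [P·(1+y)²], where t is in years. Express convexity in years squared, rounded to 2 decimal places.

With y = 0.0705:
  t   CF        PV=CF/(1+0.0705)^t    t·PV        t(t+1)·PV
  1        12.50        11.6768        11.6768          23.3536
  2        12.50        10.9078        21.8156          65.4467
  3       512.50       417.7667     1,253.3002       5,013.2008
  Σ                    440.3513     1,286.7926       5,102.0011
P = 440.3513.
Convexity = Σ t(t+1)·PV / [P·(1+y)²] = 5,102.0011 / (440.3513 × 1.145970) = 10.11039.

10.11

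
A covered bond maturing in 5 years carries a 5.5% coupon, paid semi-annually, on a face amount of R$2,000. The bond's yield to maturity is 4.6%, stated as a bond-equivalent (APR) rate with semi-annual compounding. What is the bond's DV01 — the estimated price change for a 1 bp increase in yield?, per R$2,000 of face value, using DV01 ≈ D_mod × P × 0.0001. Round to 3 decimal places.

R$0.905

Periodic yield y = 0.023.
  t   CF        PV=CF/(1+0.023)^t    t·PV
  1        55.00        53.7634        53.7634
  2        55.00        52.5547       105.1094
  3        55.00        51.3731       154.1193
  4        55.00        50.2181       200.8723
  5        55.00        49.0890       245.4452
  6        55.00        47.9854       287.9122
  7        55.00        46.9065       328.3457
  8        55.00        45.8519       366.8154
  9        55.00        44.8210       403.3894
  10    2,055.00     1,637.0257    16,370.2567
  Σ                  2,079.5889    18,516.0291
P = 2,079.5889; D_Mac = 8.90370 half-year periods = 4.45185 yrs; D_mod = 4.35176 yrs.
DV01 ≈ 4.35176 × 2,079.5889 × 0.0001 = 0.904987.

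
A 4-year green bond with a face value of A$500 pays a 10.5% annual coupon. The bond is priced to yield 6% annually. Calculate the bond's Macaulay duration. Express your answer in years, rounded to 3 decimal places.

Periodic yield y = 0.06. Discount each cash flow and weight by its year:
  t   CF        PV=CF/(1+0.06)^t    t·PV
  1        52.50        49.5283        49.5283
  2        52.50        46.7248        93.4496
  3        52.50        44.0800       132.2400
  4       552.50       437.6317     1,750.5270
  Σ                    577.9649     2,025.7450
Price P = Σ PV = 577.9649.
Macaulay duration = Σ(t·PV) / P = 2,025.7450 / 577.9649 = 3.50496 years.

3.505 years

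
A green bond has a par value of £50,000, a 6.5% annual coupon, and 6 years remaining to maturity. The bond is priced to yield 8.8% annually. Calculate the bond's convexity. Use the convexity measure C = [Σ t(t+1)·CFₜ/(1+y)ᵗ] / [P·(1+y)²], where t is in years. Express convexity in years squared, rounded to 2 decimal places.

28.49

With y = 0.088:
  t   CF        PV=CF/(1+0.088)^t    t·PV        t(t+1)·PV
  1     3,250.00     2,987.1324     2,987.1324       5,974.2647
  2     3,250.00     2,745.5261     5,491.0521      16,473.1564
  3     3,250.00     2,523.4615     7,570.3844      30,281.5374
  4     3,250.00     2,319.3580     9,277.4318      46,387.1590
  5     3,250.00     2,131.7628    10,658.8141      63,952.8847
  6    53,250.00    32,103.0459   192,618.2755   1,348,327.9285
  Σ                 44,810.2866   228,603.0903   1,511,396.9307
P = 44,810.2866.
Convexity = Σ t(t+1)·PV / [P·(1+y)²] = 1,511,396.9307 / (44,810.2866 × 1.183744) = 28.49332.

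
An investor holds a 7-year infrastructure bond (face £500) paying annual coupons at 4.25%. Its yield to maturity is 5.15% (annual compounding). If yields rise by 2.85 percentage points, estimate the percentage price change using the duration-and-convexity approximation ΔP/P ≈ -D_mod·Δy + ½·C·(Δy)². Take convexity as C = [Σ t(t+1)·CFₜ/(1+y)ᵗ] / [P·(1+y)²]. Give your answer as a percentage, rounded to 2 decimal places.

With y = 0.0515:
  t   CF        PV=CF/(1+0.0515)^t    t·PV        t(t+1)·PV
  1        21.25        20.2092        20.2092          40.4184
  2        21.25        19.2194        38.4388         115.3165
  3        21.25        18.2781        54.8343         219.3372
  4        21.25        17.3829        69.5315         347.6577
  5        21.25        16.5315        82.6576         495.9453
  6        21.25        15.7218        94.3310         660.3171
  7       521.25       366.7593     2,567.3151      20,538.5205
  Σ                    474.1023     2,927.3176      22,417.5129
P = 474.1023; D_Mac = 6.17444 yrs; D_mod = 5.87203 yrs; C = 42.76582.
Duration effect: -5.87203 × (+0.0285) = -0.167353
Convexity effect: 0.5 × 42.76582 × (0.0285)² = +0.0173683
ΔP/P ≈ -0.167353 + 0.0173683 = -0.149985 = -14.9985%.

-15.00%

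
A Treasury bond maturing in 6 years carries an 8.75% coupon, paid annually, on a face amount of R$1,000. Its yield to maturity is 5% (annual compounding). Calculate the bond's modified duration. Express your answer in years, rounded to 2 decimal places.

Periodic yield y = 0.05. First find Macaulay duration:
  t   CF        PV=CF/(1+0.05)^t    t·PV
  1        87.50        83.3333        83.3333
  2        87.50        79.3651       158.7302
  3        87.50        75.5858       226.7574
  4        87.50        71.9865       287.9459
  5        87.50        68.5585       342.7927
  6     1,087.50       811.5092     4,869.0555
  Σ                  1,190.3385     5,968.6149
P = 1,190.3385; Macaulay duration = 5,968.6149 / 1,190.3385 = 5.01422 years.
Modified duration = D_Mac / (1 + y) = 5.01422 / 1.05 = 4.77544 years.

4.78 years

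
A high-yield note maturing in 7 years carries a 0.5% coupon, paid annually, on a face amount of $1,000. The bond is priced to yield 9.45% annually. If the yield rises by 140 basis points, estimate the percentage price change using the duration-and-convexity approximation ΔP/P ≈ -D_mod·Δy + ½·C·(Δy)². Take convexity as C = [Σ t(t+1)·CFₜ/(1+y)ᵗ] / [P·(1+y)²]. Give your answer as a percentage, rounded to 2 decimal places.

-8.32%

With y = 0.0945:
  t   CF        PV=CF/(1+0.0945)^t    t·PV        t(t+1)·PV
  1         5.00         4.5683         4.5683           9.1366
  2         5.00         4.1739         8.3477          25.0432
  3         5.00         3.8135        11.4405          45.7619
  4         5.00         3.4842        13.9369          69.6846
  5         5.00         3.1834        15.9170          95.5020
  6         5.00         2.9085        17.4513         122.1588
  7     1,005.00       534.1407     3,738.9852      29,911.8812
  Σ                    556.2726     3,810.6468      30,279.1683
P = 556.2726; D_Mac = 6.85032 yrs; D_mod = 6.25886 yrs; C = 45.43858.
Duration effect: -6.25886 × (+0.014) = -0.087624
Convexity effect: 0.5 × 45.43858 × (0.014)² = +0.0044530
ΔP/P ≈ -0.087624 + 0.0044530 = -0.083171 = -8.3171%.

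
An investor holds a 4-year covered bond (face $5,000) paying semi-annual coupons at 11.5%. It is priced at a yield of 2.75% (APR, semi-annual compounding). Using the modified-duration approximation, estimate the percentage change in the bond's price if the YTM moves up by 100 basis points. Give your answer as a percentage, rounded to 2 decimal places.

-3.37%

Periodic yield y = 0.01375. Modified duration first:
  t   CF        PV=CF/(1+0.01375)^t    t·PV
  1       287.50       283.6005       283.6005
  2       287.50       279.7539       559.5078
  3       287.50       275.9594       827.8783
  4       287.50       272.2165     1,088.8658
  5       287.50       268.5243     1,342.6213
  6       287.50       264.8821     1,589.2927
  7       287.50       261.2894     1,829.0257
  8     5,287.50     4,740.2740    37,922.1917
  Σ                  6,646.5000    45,442.9838
P = 6,646.5000; D_Mac = 6.83713 half-year periods = 3.41856 yrs; D_mod = 3.41856/(1+0.01375) = 3.37220 yrs.
ΔP/P ≈ -D_mod · Δy = -3.37220 × (+0.01) = -0.033722 = -3.3722%.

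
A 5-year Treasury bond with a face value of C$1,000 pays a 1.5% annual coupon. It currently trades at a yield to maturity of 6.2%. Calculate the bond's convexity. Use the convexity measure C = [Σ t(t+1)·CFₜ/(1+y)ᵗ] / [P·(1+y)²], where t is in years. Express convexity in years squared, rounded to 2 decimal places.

25.43

With y = 0.062:
  t   CF        PV=CF/(1+0.062)^t    t·PV        t(t+1)·PV
  1        15.00        14.1243        14.1243          28.2486
  2        15.00        13.2997        26.5994          79.7983
  3        15.00        12.5233        37.5698         150.2792
  4        15.00        11.7922        47.1686         235.8431
  5     1,015.00       751.3520     3,756.7601      22,540.5606
  Σ                    803.0915     3,882.2222      23,034.7298
P = 803.0915.
Convexity = Σ t(t+1)·PV / [P·(1+y)²] = 23,034.7298 / (803.0915 × 1.127844) = 25.43133.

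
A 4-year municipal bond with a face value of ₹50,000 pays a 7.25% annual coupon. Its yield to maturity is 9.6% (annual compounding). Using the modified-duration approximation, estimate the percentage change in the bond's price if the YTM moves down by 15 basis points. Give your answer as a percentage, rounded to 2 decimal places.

+0.49%

Periodic yield y = 0.096. Modified duration first:
  t   CF        PV=CF/(1+0.096)^t    t·PV
  1     3,625.00     3,307.4818     3,307.4818
  2     3,625.00     3,017.7753     6,035.5506
  3     3,625.00     2,753.4446     8,260.3339
  4    53,625.00    37,164.2257   148,656.9027
  Σ                 46,242.9274   166,260.2690
P = 46,242.9274; D_Mac = 3.59537 yrs; D_mod = 3.59537/(1+0.096) = 3.28044 yrs.
ΔP/P ≈ -D_mod · Δy = -3.28044 × (-0.0015) = +0.004921 = +0.4921%.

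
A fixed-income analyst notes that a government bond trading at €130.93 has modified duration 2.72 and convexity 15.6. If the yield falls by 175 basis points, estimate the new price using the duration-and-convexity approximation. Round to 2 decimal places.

Duration effect: -D_mod·Δy = -2.72 × (-0.0175) = +0.047600
Convexity effect: ½·C·(Δy)² = 0.5 × 15.6 × (-0.0175)² = +0.00238875
ΔP/P ≈ +0.047600 + 0.00238875 = +0.04998875
New price ≈ 130.93 × (1 + 0.04998875) = 137.4750270375.

€137.48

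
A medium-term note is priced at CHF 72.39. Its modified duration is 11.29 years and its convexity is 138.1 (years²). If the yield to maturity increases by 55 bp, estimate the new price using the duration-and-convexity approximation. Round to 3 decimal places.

Duration effect: -D_mod·Δy = -11.29 × (+0.0055) = -0.062095
Convexity effect: ½·C·(Δy)² = 0.5 × 138.1 × (0.0055)² = +0.0020887625
ΔP/P ≈ -0.062095 + 0.0020887625 = -0.0600062375
New price ≈ 72.39 × (1 - 0.0600062375) = 68.046148467375.

CHF 68.046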